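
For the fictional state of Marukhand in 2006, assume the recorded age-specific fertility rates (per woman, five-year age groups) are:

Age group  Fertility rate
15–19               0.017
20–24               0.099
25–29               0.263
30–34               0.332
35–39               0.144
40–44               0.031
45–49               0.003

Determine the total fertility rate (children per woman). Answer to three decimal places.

Sum of ASFRs = 0.017 + 0.099 + 0.263 + 0.332 + 0.144 + 0.031 + 0.003 = 0.889
TFR = 5 × 0.889 = 4.445

4.445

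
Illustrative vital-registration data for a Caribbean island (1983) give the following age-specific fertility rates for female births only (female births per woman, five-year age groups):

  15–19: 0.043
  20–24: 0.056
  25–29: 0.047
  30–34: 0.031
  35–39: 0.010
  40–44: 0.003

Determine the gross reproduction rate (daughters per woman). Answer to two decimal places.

0.95

Sum of female ASFRs = 0.043 + 0.056 + 0.047 + 0.031 + 0.010 + 0.003 = 0.190
GRR = 5 × 0.190 = 0.95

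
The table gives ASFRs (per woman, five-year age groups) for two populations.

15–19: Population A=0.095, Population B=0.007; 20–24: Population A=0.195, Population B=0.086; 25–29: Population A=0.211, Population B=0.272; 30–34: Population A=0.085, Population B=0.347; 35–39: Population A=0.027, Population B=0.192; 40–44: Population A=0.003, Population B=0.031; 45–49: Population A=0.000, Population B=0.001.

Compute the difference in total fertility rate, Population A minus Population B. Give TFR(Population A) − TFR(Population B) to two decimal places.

-1.60

Population A:
  Sum of ASFRs = 0.095 + 0.195 + 0.211 + 0.085 + 0.027 + 0.003 + 0.000 = 0.616
  TFR = 5 × 0.616 = 3.08
Population B:
  Sum of ASFRs = 0.007 + 0.086 + 0.272 + 0.347 + 0.192 + 0.031 + 0.001 = 0.936
  TFR = 5 × 0.936 = 4.68
Difference = 3.08 − 4.68 = -1.6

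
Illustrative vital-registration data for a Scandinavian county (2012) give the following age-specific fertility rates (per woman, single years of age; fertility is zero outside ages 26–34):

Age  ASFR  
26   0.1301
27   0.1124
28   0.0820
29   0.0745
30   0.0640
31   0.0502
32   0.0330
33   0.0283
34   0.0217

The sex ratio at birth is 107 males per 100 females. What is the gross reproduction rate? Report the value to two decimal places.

0.29

Proportion female at birth = 100 / (100 + 107) = 0.48309.
Sum of ASFRs = 0.1301 + 0.1124 + 0.0820 + 0.0745 + 0.0640 + 0.0502 + 0.0330 + 0.0283 + 0.0217 = 0.5962
TFR = 0.5962
GRR = 0.48309 × 0.5962 = 0.28802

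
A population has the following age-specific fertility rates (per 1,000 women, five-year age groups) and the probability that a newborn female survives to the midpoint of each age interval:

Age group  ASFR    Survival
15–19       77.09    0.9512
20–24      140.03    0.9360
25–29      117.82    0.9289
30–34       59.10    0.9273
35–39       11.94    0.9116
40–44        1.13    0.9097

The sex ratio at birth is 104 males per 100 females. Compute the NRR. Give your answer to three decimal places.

0.933

Proportion female at birth = 100 / (100 + 104) = 0.49020.
Each age group contributes 5 × ASFR × survival:
  15–19: 5 × 77.09/1000 × 0.9512 = 0.36664
  20–24: 5 × 140.03/1000 × 0.9360 = 0.65534
  25–29: 5 × 117.82/1000 × 0.9289 = 0.54721
  30–34: 5 × 59.10/1000 × 0.9273 = 0.27402
  35–39: 5 × 11.94/1000 × 0.9116 = 0.05442
  40–44: 5 × 1.13/1000 × 0.9097 = 0.00514
Sum = 1.90277
NRR = 0.49020 × 1.90277 = 0.93274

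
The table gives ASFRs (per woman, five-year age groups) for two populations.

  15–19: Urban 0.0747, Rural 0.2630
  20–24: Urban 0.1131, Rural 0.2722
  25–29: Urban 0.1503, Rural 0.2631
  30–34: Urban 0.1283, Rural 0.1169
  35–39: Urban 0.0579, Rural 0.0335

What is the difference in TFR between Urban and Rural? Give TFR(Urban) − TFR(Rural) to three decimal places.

-2.122

Urban:
  Sum of ASFRs = 0.0747 + 0.1131 + 0.1503 + 0.1283 + 0.0579 = 0.5243
  TFR = 5 × 0.5243 = 2.6215
Rural:
  Sum of ASFRs = 0.2630 + 0.2722 + 0.2631 + 0.1169 + 0.0335 = 0.9487
  TFR = 5 × 0.9487 = 4.7435
Difference = 2.6215 − 4.7435 = -2.122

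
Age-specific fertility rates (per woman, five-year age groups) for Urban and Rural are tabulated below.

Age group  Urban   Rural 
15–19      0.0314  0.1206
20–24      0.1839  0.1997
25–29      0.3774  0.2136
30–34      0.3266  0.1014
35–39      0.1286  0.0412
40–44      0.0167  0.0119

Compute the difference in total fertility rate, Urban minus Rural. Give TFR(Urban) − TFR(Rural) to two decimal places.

Urban:
  Sum of ASFRs = 0.0314 + 0.1839 + 0.3774 + 0.3266 + 0.1286 + 0.0167 = 1.0646
  TFR = 5 × 1.0646 = 5.323
Rural:
  Sum of ASFRs = 0.1206 + 0.1997 + 0.2136 + 0.1014 + 0.0412 + 0.0119 = 0.6884
  TFR = 5 × 0.6884 = 3.442
Difference = 5.323 − 3.442 = 1.881

1.88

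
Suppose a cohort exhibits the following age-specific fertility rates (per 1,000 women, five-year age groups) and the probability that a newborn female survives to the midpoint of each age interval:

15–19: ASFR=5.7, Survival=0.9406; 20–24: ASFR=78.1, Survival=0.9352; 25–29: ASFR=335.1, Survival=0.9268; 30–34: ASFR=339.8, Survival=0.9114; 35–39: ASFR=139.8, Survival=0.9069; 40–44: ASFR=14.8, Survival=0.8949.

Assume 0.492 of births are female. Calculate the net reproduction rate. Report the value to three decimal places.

2.063

Proportion female at birth = 0.492.
Survival-weighted fertility by age (5·fₓ·Sₓ):
  15–19: 5 × 5.7/1000 × 0.9406 = 0.02681
  20–24: 5 × 78.1/1000 × 0.9352 = 0.36520
  25–29: 5 × 335.1/1000 × 0.9268 = 1.55285
  30–34: 5 × 339.8/1000 × 0.9114 = 1.54847
  35–39: 5 × 139.8/1000 × 0.9069 = 0.63392
  40–44: 5 × 14.8/1000 × 0.8949 = 0.06622
Sum = 4.19347
NRR = 0.492 × 4.19347 = 2.06319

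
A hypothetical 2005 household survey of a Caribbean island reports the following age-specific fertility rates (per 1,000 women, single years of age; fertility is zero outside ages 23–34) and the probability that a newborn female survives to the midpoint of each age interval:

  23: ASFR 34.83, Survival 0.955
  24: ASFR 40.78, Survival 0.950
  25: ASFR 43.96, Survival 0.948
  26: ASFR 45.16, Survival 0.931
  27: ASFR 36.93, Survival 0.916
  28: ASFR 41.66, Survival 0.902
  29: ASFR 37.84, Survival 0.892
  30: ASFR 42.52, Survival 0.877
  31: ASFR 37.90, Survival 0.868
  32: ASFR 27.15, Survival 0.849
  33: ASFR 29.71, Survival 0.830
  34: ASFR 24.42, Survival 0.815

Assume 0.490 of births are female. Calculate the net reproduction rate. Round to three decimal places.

0.195

Proportion female at birth = 0.490.
Weighting each age-specific rate by interval width and survival:
  23: 1 × 34.83/1000 × 0.955 = 0.03326
  24: 1 × 40.78/1000 × 0.950 = 0.03874
  25: 1 × 43.96/1000 × 0.948 = 0.04167
  26: 1 × 45.16/1000 × 0.931 = 0.04204
  27: 1 × 36.93/1000 × 0.916 = 0.03383
  28: 1 × 41.66/1000 × 0.902 = 0.03758
  29: 1 × 37.84/1000 × 0.892 = 0.03375
  30: 1 × 42.52/1000 × 0.877 = 0.03729
  31: 1 × 37.90/1000 × 0.868 = 0.03290
  32: 1 × 27.15/1000 × 0.849 = 0.02305
  33: 1 × 29.71/1000 × 0.830 = 0.02466
  34: 1 × 24.42/1000 × 0.815 = 0.01990
Sum = 0.39867
NRR = 0.490 × 0.39867 = 0.19535
With NRR below 1 the population is below replacement fertility.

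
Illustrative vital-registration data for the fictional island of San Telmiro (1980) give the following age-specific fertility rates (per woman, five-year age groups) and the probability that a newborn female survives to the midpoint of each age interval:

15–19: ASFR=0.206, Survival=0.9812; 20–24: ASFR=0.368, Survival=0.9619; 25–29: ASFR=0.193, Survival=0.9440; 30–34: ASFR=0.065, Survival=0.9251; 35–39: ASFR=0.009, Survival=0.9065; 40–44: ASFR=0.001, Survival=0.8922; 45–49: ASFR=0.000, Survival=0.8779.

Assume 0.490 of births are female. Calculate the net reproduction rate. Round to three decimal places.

Proportion female at birth = 0.490.
Survival-weighted fertility by age (5·fₓ·Sₓ):
  15–19: 5 × 0.206 × 0.9812 = 1.01064
  20–24: 5 × 0.368 × 0.9619 = 1.76990
  25–29: 5 × 0.193 × 0.9440 = 0.91096
  30–34: 5 × 0.065 × 0.9251 = 0.30066
  35–39: 5 × 0.009 × 0.9065 = 0.04079
  40–44: 5 × 0.001 × 0.8922 = 0.00446
  45–49: 5 × 0.000 × 0.8779 = 0.00000
Sum = 4.03741
NRR = 0.490 × 4.03741 = 1.97833
With NRR above 1 the population is above replacement fertility.

1.978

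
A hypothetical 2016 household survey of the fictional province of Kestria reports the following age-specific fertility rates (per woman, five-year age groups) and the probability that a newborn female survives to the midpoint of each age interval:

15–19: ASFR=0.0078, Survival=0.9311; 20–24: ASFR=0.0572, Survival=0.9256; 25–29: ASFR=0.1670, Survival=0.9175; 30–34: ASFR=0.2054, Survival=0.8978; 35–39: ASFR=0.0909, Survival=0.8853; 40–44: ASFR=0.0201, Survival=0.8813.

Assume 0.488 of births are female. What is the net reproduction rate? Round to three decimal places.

Proportion female at birth = 0.488.
Survival-weighted fertility by age (5·fₓ·Sₓ):
  15–19: 5 × 0.0078 × 0.9311 = 0.03631
  20–24: 5 × 0.0572 × 0.9256 = 0.26472
  25–29: 5 × 0.1670 × 0.9175 = 0.76611
  30–34: 5 × 0.2054 × 0.8978 = 0.92204
  35–39: 5 × 0.0909 × 0.8853 = 0.40237
  40–44: 5 × 0.0201 × 0.8813 = 0.08857
Sum = 2.48012
NRR = 0.488 × 2.48012 = 1.21030

1.210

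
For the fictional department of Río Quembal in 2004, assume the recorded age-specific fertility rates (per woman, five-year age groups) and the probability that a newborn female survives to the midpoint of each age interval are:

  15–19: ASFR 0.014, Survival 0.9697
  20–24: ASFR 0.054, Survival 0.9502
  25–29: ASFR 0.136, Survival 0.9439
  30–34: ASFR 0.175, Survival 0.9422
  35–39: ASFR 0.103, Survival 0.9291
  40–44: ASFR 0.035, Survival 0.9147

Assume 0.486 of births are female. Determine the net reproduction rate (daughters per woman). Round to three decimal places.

Proportion female at birth = 0.486.
Each age group contributes 5 × ASFR × survival:
  15–19: 5 × 0.014 × 0.9697 = 0.06788
  20–24: 5 × 0.054 × 0.9502 = 0.25655
  25–29: 5 × 0.136 × 0.9439 = 0.64185
  30–34: 5 × 0.175 × 0.9422 = 0.82443
  35–39: 5 × 0.103 × 0.9291 = 0.47849
  40–44: 5 × 0.035 × 0.9147 = 0.16007
Sum = 2.42927
NRR = 0.486 × 2.42927 = 1.18063
NRR > 1, so each generation more than replaces itself.

1.181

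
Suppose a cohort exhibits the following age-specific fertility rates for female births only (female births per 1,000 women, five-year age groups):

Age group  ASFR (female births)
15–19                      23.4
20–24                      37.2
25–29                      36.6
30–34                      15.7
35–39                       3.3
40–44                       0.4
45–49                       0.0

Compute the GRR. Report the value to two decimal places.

Sum of female ASFRs = 23.4 + 37.2 + 36.6 + 15.7 + 3.3 + 0.4 + 0.0 = 116.6
GRR = 5 × 116.6 / 1000 = 0.583

0.58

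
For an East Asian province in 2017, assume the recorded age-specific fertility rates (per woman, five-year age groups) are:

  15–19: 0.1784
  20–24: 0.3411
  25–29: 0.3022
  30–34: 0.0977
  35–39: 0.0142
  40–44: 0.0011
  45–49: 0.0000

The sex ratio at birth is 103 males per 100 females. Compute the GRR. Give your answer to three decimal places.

Proportion female at birth = 100 / (100 + 103) = 0.49261.
Sum of ASFRs = 0.1784 + 0.3411 + 0.3022 + 0.0977 + 0.0142 + 0.0011 + 0.0000 = 0.9347
TFR = 5 × 0.9347 = 4.6735
GRR = 0.49261 × 4.6735 = 2.30221

2.302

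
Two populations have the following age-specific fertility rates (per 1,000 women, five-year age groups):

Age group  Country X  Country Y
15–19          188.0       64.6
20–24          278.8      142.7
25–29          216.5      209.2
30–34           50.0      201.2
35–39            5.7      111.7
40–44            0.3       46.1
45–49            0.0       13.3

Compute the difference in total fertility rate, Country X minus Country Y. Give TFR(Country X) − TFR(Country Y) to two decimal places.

Country X:
  Sum of ASFRs = 188.0 + 278.8 + 216.5 + 50.0 + 5.7 + 0.3 + 0.0 = 739.3
  TFR = 5 × 739.3 / 1000 = 3.6965
Country Y:
  Sum of ASFRs = 64.6 + 142.7 + 209.2 + 201.2 + 111.7 + 46.1 + 13.3 = 788.8
  TFR = 5 × 788.8 / 1000 = 3.944
Difference = 3.6965 − 3.944 = -0.2475

-0.25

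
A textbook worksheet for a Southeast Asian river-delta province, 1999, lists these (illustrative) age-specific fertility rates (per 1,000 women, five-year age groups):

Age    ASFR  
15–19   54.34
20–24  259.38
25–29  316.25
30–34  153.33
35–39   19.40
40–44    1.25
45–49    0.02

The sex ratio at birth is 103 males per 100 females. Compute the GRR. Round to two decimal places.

1.98

Proportion female at birth = 100 / (100 + 103) = 0.49261.
Sum of ASFRs = 54.34 + 259.38 + 316.25 + 153.33 + 19.40 + 1.25 + 0.02 = 803.97
TFR = 5 × 803.97 / 1000 = 4.01985
GRR = 0.49261 × 4.01985 = 1.98022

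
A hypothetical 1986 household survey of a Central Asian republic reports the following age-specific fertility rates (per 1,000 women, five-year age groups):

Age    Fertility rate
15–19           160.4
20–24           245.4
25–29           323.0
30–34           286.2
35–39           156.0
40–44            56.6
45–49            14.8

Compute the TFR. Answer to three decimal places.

6.212

Sum of ASFRs = 160.4 + 245.4 + 323.0 + 286.2 + 156.0 + 56.6 + 14.8 = 1242.4
TFR = 5 × 1242.4 / 1000 = 6.212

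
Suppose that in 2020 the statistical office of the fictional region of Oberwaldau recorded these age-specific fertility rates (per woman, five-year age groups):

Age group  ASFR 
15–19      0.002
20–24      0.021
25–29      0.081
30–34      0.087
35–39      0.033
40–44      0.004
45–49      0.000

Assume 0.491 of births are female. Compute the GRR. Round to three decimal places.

0.560

Proportion female at birth = 0.491.
Sum of ASFRs = 0.002 + 0.021 + 0.081 + 0.087 + 0.033 + 0.004 + 0.000 = 0.228
TFR = 5 × 0.228 = 1.14
GRR = 0.491 × 1.14 = 0.55974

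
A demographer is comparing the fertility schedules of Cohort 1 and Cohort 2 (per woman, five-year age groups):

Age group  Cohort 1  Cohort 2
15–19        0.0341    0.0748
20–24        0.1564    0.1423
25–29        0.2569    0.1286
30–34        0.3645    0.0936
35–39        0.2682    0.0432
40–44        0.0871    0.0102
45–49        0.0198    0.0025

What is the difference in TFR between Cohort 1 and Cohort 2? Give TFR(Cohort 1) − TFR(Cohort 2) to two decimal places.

Cohort 1:
  Sum of ASFRs = 0.0341 + 0.1564 + 0.2569 + 0.3645 + 0.2682 + 0.0871 + 0.0198 = 1.1870
  TFR = 5 × 1.1870 = 5.935
Cohort 2:
  Sum of ASFRs = 0.0748 + 0.1423 + 0.1286 + 0.0936 + 0.0432 + 0.0102 + 0.0025 = 0.4952
  TFR = 5 × 0.4952 = 2.476
Difference = 5.935 − 2.476 = 3.459

3.46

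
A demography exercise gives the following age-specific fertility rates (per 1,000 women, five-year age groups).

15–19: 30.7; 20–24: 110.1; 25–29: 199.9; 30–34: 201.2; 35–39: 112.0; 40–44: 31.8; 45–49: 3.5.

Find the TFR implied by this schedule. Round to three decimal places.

3.446

Sum of ASFRs = 30.7 + 110.1 + 199.9 + 201.2 + 112.0 + 31.8 + 3.5 = 689.2
TFR = 5 × 689.2 / 1000 = 3.446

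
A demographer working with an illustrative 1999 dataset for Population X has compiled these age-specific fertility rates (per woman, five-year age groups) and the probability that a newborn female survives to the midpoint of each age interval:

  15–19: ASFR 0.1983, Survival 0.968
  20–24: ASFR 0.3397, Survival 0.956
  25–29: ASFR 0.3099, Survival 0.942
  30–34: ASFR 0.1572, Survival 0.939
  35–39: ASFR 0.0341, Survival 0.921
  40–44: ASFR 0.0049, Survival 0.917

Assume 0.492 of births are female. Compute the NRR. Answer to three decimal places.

Proportion female at birth = 0.492.
Survival-weighted fertility by age (5·fₓ·Sₓ):
  15–19: 5 × 0.1983 × 0.968 = 0.95977
  20–24: 5 × 0.3397 × 0.956 = 1.62377
  25–29: 5 × 0.3099 × 0.942 = 1.45963
  30–34: 5 × 0.1572 × 0.939 = 0.73805
  35–39: 5 × 0.0341 × 0.921 = 0.15703
  40–44: 5 × 0.0049 × 0.917 = 0.02247
Sum = 4.96072
NRR = 0.492 × 4.96072 = 2.44067
NRR > 1, so each generation more than replaces itself.

2.441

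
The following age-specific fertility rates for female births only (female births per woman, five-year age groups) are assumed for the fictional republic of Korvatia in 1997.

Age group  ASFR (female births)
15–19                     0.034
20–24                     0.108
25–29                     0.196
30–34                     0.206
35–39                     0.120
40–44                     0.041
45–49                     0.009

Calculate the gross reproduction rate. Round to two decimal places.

Sum of female ASFRs = 0.034 + 0.108 + 0.196 + 0.206 + 0.120 + 0.041 + 0.009 = 0.714
GRR = 5 × 0.714 = 3.57

3.57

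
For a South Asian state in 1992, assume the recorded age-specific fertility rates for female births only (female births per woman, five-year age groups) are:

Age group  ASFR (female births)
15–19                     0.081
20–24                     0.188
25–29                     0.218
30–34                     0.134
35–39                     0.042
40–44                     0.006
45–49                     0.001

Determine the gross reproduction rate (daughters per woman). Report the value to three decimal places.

Sum of female ASFRs = 0.081 + 0.188 + 0.218 + 0.134 + 0.042 + 0.006 + 0.001 = 0.670
GRR = 5 × 0.670 = 3.35

3.350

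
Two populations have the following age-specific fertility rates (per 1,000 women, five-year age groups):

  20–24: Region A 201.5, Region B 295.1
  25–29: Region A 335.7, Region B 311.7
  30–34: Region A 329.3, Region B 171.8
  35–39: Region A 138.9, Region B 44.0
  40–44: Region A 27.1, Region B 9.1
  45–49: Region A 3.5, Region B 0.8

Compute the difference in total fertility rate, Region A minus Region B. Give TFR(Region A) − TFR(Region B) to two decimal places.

Region A:
  Sum of ASFRs = 201.5 + 335.7 + 329.3 + 138.9 + 27.1 + 3.5 = 1036.0
  TFR = 5 × 1036.0 / 1000 = 5.18
Region B:
  Sum of ASFRs = 295.1 + 311.7 + 171.8 + 44.0 + 9.1 + 0.8 = 832.5
  TFR = 5 × 832.5 / 1000 = 4.1625
Difference = 5.18 − 4.1625 = 1.0175

1.02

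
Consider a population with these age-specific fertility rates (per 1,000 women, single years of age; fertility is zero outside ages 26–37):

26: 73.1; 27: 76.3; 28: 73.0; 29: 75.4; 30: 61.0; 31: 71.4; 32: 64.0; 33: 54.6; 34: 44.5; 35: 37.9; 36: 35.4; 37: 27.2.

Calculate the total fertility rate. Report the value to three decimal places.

Sum of ASFRs = 73.1 + 76.3 + 73.0 + 75.4 + 61.0 + 71.4 + 64.0 + 54.6 + 44.5 + 37.9 + 35.4 + 27.2 = 693.8
TFR = 693.8 / 1000 = 0.6938

0.694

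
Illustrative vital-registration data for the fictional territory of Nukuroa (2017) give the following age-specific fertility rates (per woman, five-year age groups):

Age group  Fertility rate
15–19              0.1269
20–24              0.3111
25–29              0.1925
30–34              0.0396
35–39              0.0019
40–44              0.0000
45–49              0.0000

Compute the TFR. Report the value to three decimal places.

Sum of ASFRs = 0.1269 + 0.3111 + 0.1925 + 0.0396 + 0.0019 + 0.0000 + 0.0000 = 0.6720
TFR = 5 × 0.6720 = 3.36

3.360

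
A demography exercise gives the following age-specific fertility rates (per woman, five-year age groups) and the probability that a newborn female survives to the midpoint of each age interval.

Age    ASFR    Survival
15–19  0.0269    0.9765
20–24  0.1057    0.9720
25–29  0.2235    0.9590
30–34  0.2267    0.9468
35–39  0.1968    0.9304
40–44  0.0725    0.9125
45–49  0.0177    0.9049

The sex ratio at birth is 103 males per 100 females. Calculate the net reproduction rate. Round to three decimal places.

Proportion female at birth = 100 / (100 + 103) = 0.49261.
Weighting each age-specific rate by interval width and survival:
  15–19: 5 × 0.0269 × 0.9765 = 0.13134
  20–24: 5 × 0.1057 × 0.9720 = 0.51370
  25–29: 5 × 0.2235 × 0.9590 = 1.07168
  30–34: 5 × 0.2267 × 0.9468 = 1.07320
  35–39: 5 × 0.1968 × 0.9304 = 0.91551
  40–44: 5 × 0.0725 × 0.9125 = 0.33078
  45–49: 5 × 0.0177 × 0.9049 = 0.08008
Sum = 4.11629
NRR = 0.49261 × 4.11629 = 2.02773

2.028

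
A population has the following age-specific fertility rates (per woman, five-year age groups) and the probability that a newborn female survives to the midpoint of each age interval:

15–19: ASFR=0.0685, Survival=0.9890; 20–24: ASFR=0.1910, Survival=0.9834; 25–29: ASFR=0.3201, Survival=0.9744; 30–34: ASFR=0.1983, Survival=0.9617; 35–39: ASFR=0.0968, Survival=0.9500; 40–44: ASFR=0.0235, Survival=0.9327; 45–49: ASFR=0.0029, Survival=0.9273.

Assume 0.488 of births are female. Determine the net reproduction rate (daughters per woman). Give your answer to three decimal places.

Proportion female at birth = 0.488.
Weighting each age-specific rate by interval width and survival:
  15–19: 5 × 0.0685 × 0.9890 = 0.33873
  20–24: 5 × 0.1910 × 0.9834 = 0.93915
  25–29: 5 × 0.3201 × 0.9744 = 1.55953
  30–34: 5 × 0.1983 × 0.9617 = 0.95353
  35–39: 5 × 0.0968 × 0.9500 = 0.45980
  40–44: 5 × 0.0235 × 0.9327 = 0.10959
  45–49: 5 × 0.0029 × 0.9273 = 0.01345
Sum = 4.37378
NRR = 0.488 × 4.37378 = 2.13440

2.134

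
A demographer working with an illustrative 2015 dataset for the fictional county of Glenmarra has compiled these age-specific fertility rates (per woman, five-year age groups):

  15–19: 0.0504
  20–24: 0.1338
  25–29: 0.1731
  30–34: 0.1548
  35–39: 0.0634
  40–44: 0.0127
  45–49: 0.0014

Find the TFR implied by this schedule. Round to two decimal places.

Sum of ASFRs = 0.0504 + 0.1338 + 0.1731 + 0.1548 + 0.0634 + 0.0127 + 0.0014 = 0.5896
TFR = 5 × 0.5896 = 2.948

2.95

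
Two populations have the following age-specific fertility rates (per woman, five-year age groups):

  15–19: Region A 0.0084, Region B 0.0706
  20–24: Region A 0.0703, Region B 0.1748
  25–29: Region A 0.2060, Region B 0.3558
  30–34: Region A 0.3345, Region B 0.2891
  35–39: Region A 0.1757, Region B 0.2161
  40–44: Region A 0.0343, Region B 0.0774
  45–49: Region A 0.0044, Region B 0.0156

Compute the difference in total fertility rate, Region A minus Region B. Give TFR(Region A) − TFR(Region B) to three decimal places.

-1.829

Region A:
  Sum of ASFRs = 0.0084 + 0.0703 + 0.2060 + 0.3345 + 0.1757 + 0.0343 + 0.0044 = 0.8336
  TFR = 5 × 0.8336 = 4.168
Region B:
  Sum of ASFRs = 0.0706 + 0.1748 + 0.3558 + 0.2891 + 0.2161 + 0.0774 + 0.0156 = 1.1994
  TFR = 5 × 1.1994 = 5.997
Difference = 4.168 − 5.997 = -1.829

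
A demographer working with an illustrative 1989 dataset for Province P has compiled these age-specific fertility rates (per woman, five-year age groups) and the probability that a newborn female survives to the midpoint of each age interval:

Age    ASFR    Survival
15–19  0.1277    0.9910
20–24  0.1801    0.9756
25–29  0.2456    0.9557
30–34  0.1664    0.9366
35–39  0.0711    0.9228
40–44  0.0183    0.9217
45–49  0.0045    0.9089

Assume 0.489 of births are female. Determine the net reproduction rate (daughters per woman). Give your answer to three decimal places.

Proportion female at birth = 0.489.
Per-age-group product (5 × ASFR × survival probability):
  15–19: 5 × 0.1277 × 0.9910 = 0.63275
  20–24: 5 × 0.1801 × 0.9756 = 0.87853
  25–29: 5 × 0.2456 × 0.9557 = 1.17360
  30–34: 5 × 0.1664 × 0.9366 = 0.77925
  35–39: 5 × 0.0711 × 0.9228 = 0.32806
  40–44: 5 × 0.0183 × 0.9217 = 0.08434
  45–49: 5 × 0.0045 × 0.9089 = 0.02045
Sum = 3.89698
NRR = 0.489 × 3.89698 = 1.90562
NRR > 1, so each generation more than replaces itself.

1.906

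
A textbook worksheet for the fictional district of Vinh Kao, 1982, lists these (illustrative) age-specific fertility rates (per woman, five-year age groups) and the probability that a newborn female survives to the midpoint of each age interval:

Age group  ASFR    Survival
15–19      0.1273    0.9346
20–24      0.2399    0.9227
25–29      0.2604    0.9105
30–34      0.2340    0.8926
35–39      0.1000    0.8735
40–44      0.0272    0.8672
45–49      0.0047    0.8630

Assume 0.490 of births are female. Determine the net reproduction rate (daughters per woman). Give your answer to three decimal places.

Proportion female at birth = 0.490.
Each age group contributes 5 × ASFR × survival:
  15–19: 5 × 0.1273 × 0.9346 = 0.59487
  20–24: 5 × 0.2399 × 0.9227 = 1.10678
  25–29: 5 × 0.2604 × 0.9105 = 1.18547
  30–34: 5 × 0.2340 × 0.8926 = 1.04434
  35–39: 5 × 0.1000 × 0.8735 = 0.43675
  40–44: 5 × 0.0272 × 0.8672 = 0.11794
  45–49: 5 × 0.0047 × 0.8630 = 0.02028
Sum = 4.50643
NRR = 0.490 × 4.50643 = 2.20815

2.208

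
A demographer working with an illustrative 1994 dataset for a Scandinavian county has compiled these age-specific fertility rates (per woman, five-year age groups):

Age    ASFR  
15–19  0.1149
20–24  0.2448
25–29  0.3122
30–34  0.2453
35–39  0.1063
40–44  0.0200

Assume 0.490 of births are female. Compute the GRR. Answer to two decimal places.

2.56

Proportion female at birth = 0.490.
Sum of ASFRs = 0.1149 + 0.2448 + 0.3122 + 0.2453 + 0.1063 + 0.0200 = 1.0435
TFR = 5 × 1.0435 = 5.2175
GRR = 0.490 × 5.2175 = 2.55658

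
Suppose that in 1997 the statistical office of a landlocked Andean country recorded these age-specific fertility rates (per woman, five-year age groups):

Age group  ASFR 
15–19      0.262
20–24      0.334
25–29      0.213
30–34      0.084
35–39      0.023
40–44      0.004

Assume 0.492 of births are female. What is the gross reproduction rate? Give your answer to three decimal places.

2.263

Proportion female at birth = 0.492.
Sum of ASFRs = 0.262 + 0.334 + 0.213 + 0.084 + 0.023 + 0.004 = 0.920
TFR = 5 × 0.920 = 4.6
GRR = 0.492 × 4.6 = 2.26320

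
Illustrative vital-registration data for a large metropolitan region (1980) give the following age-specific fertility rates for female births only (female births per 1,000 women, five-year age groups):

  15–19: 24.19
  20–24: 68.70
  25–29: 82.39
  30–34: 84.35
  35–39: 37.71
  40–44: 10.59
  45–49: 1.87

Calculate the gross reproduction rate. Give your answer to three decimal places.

1.549

Sum of female ASFRs = 24.19 + 68.70 + 82.39 + 84.35 + 37.71 + 10.59 + 1.87 = 309.80
GRR = 5 × 309.80 / 1000 = 1.549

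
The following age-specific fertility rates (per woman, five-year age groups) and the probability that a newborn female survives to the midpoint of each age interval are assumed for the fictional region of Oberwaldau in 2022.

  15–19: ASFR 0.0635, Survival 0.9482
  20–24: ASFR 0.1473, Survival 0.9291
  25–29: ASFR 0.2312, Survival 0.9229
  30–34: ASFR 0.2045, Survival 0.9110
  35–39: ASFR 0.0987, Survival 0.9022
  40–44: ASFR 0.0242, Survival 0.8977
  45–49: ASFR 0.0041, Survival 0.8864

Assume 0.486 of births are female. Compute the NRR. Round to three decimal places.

Proportion female at birth = 0.486.
Survival-weighted fertility by age (5·fₓ·Sₓ):
  15–19: 5 × 0.0635 × 0.9482 = 0.30105
  20–24: 5 × 0.1473 × 0.9291 = 0.68428
  25–29: 5 × 0.2312 × 0.9229 = 1.06687
  30–34: 5 × 0.2045 × 0.9110 = 0.93150
  35–39: 5 × 0.0987 × 0.9022 = 0.44524
  40–44: 5 × 0.0242 × 0.8977 = 0.10862
  45–49: 5 × 0.0041 × 0.8864 = 0.01817
Sum = 3.55573
NRR = 0.486 × 3.55573 = 1.72808
NRR > 1, so each generation more than replaces itself.

1.728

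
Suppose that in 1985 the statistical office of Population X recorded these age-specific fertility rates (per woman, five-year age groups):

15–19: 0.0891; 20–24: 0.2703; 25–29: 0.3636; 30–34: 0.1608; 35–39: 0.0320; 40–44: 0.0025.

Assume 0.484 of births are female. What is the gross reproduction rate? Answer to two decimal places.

Proportion female at birth = 0.484.
Sum of ASFRs = 0.0891 + 0.2703 + 0.3636 + 0.1608 + 0.0320 + 0.0025 = 0.9183
TFR = 5 × 0.9183 = 4.5915
GRR = 0.484 × 4.5915 = 2.22229

2.22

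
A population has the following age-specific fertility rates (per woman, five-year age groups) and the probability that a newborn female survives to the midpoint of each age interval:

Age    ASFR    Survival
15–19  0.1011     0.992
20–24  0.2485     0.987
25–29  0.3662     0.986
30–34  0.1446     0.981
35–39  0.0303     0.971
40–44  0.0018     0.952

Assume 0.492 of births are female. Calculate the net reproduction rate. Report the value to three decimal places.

2.164

Proportion female at birth = 0.492.
Survival-weighted fertility by age (5·fₓ·Sₓ):
  15–19: 5 × 0.1011 × 0.992 = 0.50146
  20–24: 5 × 0.2485 × 0.987 = 1.22635
  25–29: 5 × 0.3662 × 0.986 = 1.80537
  30–34: 5 × 0.1446 × 0.981 = 0.70926
  35–39: 5 × 0.0303 × 0.971 = 0.14711
  40–44: 5 × 0.0018 × 0.952 = 0.00857
Sum = 4.39812
NRR = 0.492 × 4.39812 = 2.16388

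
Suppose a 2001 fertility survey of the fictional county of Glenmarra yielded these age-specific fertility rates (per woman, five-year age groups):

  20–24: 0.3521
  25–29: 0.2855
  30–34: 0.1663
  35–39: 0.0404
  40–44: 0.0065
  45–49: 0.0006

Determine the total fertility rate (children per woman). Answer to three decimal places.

Sum of ASFRs = 0.3521 + 0.2855 + 0.1663 + 0.0404 + 0.0065 + 0.0006 = 0.8514
TFR = 5 × 0.8514 = 4.257

4.257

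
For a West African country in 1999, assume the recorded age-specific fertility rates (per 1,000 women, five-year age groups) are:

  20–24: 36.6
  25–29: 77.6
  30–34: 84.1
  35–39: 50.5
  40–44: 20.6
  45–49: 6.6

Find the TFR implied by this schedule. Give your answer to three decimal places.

Sum of ASFRs = 36.6 + 77.6 + 84.1 + 50.5 + 20.6 + 6.6 = 276.0
TFR = 5 × 276.0 / 1000 = 1.38

1.380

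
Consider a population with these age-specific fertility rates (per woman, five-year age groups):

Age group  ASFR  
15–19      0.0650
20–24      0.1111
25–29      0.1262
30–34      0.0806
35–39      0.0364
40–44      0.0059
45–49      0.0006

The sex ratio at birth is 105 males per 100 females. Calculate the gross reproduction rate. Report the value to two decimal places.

Proportion female at birth = 100 / (100 + 105) = 0.48780.
Sum of ASFRs = 0.0650 + 0.1111 + 0.1262 + 0.0806 + 0.0364 + 0.0059 + 0.0006 = 0.4258
TFR = 5 × 0.4258 = 2.129
GRR = 0.48780 × 2.129 = 1.03853

1.04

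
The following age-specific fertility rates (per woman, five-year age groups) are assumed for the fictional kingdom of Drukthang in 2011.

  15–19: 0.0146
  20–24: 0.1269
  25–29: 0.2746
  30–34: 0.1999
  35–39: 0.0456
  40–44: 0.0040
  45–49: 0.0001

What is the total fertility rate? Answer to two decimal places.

Sum of ASFRs = 0.0146 + 0.1269 + 0.2746 + 0.1999 + 0.0456 + 0.0040 + 0.0001 = 0.6657
TFR = 5 × 0.6657 = 3.3285

3.33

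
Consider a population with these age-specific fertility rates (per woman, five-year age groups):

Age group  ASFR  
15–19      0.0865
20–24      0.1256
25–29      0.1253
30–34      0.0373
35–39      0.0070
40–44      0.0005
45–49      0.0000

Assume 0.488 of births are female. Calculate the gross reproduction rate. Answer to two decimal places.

Proportion female at birth = 0.488.
Sum of ASFRs = 0.0865 + 0.1256 + 0.1253 + 0.0373 + 0.0070 + 0.0005 + 0.0000 = 0.3822
TFR = 5 × 0.3822 = 1.911
GRR = 0.488 × 1.911 = 0.93257

0.93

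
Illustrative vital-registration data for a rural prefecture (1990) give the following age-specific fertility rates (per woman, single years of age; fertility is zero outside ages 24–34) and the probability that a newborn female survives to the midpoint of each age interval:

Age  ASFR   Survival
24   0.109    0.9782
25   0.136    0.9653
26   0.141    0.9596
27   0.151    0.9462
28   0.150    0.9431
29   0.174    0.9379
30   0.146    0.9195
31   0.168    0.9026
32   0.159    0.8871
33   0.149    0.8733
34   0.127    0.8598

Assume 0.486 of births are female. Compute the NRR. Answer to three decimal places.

Proportion female at birth = 0.486.
Survival-weighted fertility by age (1·fₓ·Sₓ):
  24: 1 × 0.109 × 0.9782 = 0.10662
  25: 1 × 0.136 × 0.9653 = 0.13128
  26: 1 × 0.141 × 0.9596 = 0.13530
  27: 1 × 0.151 × 0.9462 = 0.14288
  28: 1 × 0.150 × 0.9431 = 0.14147
  29: 1 × 0.174 × 0.9379 = 0.16319
  30: 1 × 0.146 × 0.9195 = 0.13425
  31: 1 × 0.168 × 0.9026 = 0.15164
  32: 1 × 0.159 × 0.8871 = 0.14105
  33: 1 × 0.149 × 0.8733 = 0.13012
  34: 1 × 0.127 × 0.8598 = 0.10919
Sum = 1.48699
NRR = 0.486 × 1.48699 = 0.72268
With NRR below 1 the population is below replacement fertility.

0.723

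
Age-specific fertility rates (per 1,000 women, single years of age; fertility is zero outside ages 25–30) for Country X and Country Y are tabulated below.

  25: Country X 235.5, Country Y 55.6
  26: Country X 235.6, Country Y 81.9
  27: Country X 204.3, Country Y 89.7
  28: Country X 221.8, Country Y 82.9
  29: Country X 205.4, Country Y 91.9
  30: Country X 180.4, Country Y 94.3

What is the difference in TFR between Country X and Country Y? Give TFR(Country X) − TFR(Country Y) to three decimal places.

0.787

Country X:
  Sum of ASFRs = 235.5 + 235.6 + 204.3 + 221.8 + 205.4 + 180.4 = 1283.0
  TFR = 1283.0 / 1000 = 1.283
Country Y:
  Sum of ASFRs = 55.6 + 81.9 + 89.7 + 82.9 + 91.9 + 94.3 = 496.3
  TFR = 496.3 / 1000 = 0.4963
Difference = 1.283 − 0.4963 = 0.7867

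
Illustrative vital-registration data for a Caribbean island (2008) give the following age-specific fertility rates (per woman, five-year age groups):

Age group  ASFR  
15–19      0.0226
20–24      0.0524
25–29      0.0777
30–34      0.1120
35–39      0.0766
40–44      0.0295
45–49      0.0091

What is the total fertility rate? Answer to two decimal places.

1.90

Sum of ASFRs = 0.0226 + 0.0524 + 0.0777 + 0.1120 + 0.0766 + 0.0295 + 0.0091 = 0.3799
TFR = 5 × 0.3799 = 1.8995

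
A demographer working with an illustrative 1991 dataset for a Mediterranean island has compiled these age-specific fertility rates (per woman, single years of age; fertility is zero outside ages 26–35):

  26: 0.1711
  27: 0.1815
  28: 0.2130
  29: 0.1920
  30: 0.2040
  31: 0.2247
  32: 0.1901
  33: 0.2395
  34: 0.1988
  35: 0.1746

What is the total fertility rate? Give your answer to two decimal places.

1.99

Sum of ASFRs = 0.1711 + 0.1815 + 0.2130 + 0.1920 + 0.2040 + 0.2247 + 0.1901 + 0.2395 + 0.1988 + 0.1746 = 1.9893
TFR = 1.9893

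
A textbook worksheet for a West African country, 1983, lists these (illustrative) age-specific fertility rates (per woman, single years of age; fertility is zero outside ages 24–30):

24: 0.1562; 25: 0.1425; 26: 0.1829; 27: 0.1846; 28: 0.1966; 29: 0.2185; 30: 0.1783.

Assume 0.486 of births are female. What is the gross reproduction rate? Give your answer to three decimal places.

0.612

Proportion female at birth = 0.486.
Sum of ASFRs = 0.1562 + 0.1425 + 0.1829 + 0.1846 + 0.1966 + 0.2185 + 0.1783 = 1.2596
TFR = 1.2596
GRR = 0.486 × 1.2596 = 0.61217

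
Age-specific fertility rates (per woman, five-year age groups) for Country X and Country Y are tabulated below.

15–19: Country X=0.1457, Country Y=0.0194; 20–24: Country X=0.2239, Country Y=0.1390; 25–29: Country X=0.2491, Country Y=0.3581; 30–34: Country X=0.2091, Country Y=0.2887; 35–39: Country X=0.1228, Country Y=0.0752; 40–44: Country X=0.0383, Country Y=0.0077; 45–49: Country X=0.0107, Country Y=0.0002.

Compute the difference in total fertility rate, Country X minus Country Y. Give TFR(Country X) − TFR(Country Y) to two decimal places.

Country X:
  Sum of ASFRs = 0.1457 + 0.2239 + 0.2491 + 0.2091 + 0.1228 + 0.0383 + 0.0107 = 0.9996
  TFR = 5 × 0.9996 = 4.998
Country Y:
  Sum of ASFRs = 0.0194 + 0.1390 + 0.3581 + 0.2887 + 0.0752 + 0.0077 + 0.0002 = 0.8883
  TFR = 5 × 0.8883 = 4.4415
Difference = 4.998 − 4.4415 = 0.5565

0.56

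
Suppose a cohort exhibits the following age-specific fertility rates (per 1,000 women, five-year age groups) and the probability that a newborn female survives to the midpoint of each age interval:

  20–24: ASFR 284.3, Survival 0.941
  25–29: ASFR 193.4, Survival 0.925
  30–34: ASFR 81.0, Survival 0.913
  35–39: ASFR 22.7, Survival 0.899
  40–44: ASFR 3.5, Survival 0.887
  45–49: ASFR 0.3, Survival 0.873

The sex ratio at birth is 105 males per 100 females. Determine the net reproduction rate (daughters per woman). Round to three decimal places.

Proportion female at birth = 100 / (100 + 105) = 0.48780.
Per-age-group product (5 × ASFR × survival probability):
  20–24: 5 × 284.3/1000 × 0.941 = 1.33763
  25–29: 5 × 193.4/1000 × 0.925 = 0.89448
  30–34: 5 × 81.0/1000 × 0.913 = 0.36977
  35–39: 5 × 22.7/1000 × 0.899 = 0.10204
  40–44: 5 × 3.5/1000 × 0.887 = 0.01552
  45–49: 5 × 0.3/1000 × 0.873 = 0.00131
Sum = 2.72075
NRR = 0.48780 × 2.72075 = 1.32718

1.327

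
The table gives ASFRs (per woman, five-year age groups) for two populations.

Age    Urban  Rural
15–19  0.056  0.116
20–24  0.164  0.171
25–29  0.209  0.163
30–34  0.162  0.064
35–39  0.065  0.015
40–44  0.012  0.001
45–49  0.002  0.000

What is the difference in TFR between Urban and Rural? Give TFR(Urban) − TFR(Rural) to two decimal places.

0.70

Urban:
  Sum of ASFRs = 0.056 + 0.164 + 0.209 + 0.162 + 0.065 + 0.012 + 0.002 = 0.670
  TFR = 5 × 0.670 = 3.35
Rural:
  Sum of ASFRs = 0.116 + 0.171 + 0.163 + 0.064 + 0.015 + 0.001 + 0.000 = 0.530
  TFR = 5 × 0.530 = 2.65
Difference = 3.35 − 2.65 = 0.7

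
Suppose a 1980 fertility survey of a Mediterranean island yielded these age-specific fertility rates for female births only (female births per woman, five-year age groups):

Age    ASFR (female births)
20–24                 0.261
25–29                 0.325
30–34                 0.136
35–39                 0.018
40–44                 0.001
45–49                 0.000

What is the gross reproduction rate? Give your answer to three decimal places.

Sum of female ASFRs = 0.261 + 0.325 + 0.136 + 0.018 + 0.001 + 0.000 = 0.741
GRR = 5 × 0.741 = 3.705

3.705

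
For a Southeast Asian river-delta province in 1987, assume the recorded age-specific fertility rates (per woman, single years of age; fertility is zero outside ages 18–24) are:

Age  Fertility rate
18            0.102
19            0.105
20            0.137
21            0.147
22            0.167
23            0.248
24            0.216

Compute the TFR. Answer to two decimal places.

Sum of ASFRs = 0.102 + 0.105 + 0.137 + 0.147 + 0.167 + 0.248 + 0.216 = 1.122
TFR = 1.122

1.12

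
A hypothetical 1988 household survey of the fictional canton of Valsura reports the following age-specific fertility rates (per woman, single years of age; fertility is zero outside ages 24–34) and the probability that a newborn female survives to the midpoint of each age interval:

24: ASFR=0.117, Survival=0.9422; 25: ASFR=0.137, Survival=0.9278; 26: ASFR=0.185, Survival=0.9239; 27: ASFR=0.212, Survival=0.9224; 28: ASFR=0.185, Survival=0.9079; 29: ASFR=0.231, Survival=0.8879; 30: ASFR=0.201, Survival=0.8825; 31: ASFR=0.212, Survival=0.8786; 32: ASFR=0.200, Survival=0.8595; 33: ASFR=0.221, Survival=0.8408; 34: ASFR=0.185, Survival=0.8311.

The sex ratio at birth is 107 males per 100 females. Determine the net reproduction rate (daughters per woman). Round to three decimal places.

0.895

Proportion female at birth = 100 / (100 + 107) = 0.48309.
Each age group contributes 1 × ASFR × survival:
  24: 1 × 0.117 × 0.9422 = 0.11024
  25: 1 × 0.137 × 0.9278 = 0.12711
  26: 1 × 0.185 × 0.9239 = 0.17092
  27: 1 × 0.212 × 0.9224 = 0.19555
  28: 1 × 0.185 × 0.9079 = 0.16796
  29: 1 × 0.231 × 0.8879 = 0.20510
  30: 1 × 0.201 × 0.8825 = 0.17738
  31: 1 × 0.212 × 0.8786 = 0.18626
  32: 1 × 0.200 × 0.8595 = 0.17190
  33: 1 × 0.221 × 0.8408 = 0.18582
  34: 1 × 0.185 × 0.8311 = 0.15375
Sum = 1.85199
NRR = 0.48309 × 1.85199 = 0.89468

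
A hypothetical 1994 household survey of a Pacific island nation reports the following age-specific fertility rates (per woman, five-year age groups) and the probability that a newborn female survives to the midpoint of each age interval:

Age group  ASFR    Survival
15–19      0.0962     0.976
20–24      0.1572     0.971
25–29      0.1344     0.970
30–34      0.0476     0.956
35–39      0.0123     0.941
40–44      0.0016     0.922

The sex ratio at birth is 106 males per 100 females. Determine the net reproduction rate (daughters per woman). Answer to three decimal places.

Proportion female at birth = 100 / (100 + 106) = 0.48544.
Each age group contributes 5 × ASFR × survival:
  15–19: 5 × 0.0962 × 0.976 = 0.46946
  20–24: 5 × 0.1572 × 0.971 = 0.76321
  25–29: 5 × 0.1344 × 0.970 = 0.65184
  30–34: 5 × 0.0476 × 0.956 = 0.22753
  35–39: 5 × 0.0123 × 0.941 = 0.05787
  40–44: 5 × 0.0016 × 0.922 = 0.00738
Sum = 2.17729
NRR = 0.48544 × 2.17729 = 1.05694

1.057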